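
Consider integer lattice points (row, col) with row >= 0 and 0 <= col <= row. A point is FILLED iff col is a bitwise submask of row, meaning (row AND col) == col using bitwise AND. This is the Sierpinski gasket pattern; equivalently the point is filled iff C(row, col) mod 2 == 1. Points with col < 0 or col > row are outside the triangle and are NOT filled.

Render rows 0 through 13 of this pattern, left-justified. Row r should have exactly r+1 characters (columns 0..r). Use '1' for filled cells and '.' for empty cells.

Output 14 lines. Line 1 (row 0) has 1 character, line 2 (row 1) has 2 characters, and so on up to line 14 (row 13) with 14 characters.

r0=0: 1
r1=1: 11
r2=10: 1.1
r3=11: 1111
r4=100: 1...1
r5=101: 11..11
r6=110: 1.1.1.1
r7=111: 11111111
r8=1000: 1.......1
r9=1001: 11......11
r10=1010: 1.1.....1.1
r11=1011: 1111....1111
r12=1100: 1...1...1...1
r13=1101: 11..11..11..11

Answer: 1
11
1.1
1111
1...1
11..11
1.1.1.1
11111111
1.......1
11......11
1.1.....1.1
1111....1111
1...1...1...1
11..11..11..11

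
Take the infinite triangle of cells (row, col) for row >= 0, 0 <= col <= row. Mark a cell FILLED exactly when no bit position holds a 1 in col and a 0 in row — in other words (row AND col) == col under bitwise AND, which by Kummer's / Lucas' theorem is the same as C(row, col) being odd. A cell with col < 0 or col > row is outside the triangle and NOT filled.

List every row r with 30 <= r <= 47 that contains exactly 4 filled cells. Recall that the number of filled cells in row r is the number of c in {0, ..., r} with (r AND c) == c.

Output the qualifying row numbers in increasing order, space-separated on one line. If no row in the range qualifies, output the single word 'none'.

Row r has 2^popcount(r) filled cells, so we need popcount(r) = log2(4) = 2.
Scan r = 30..47 and keep those with exactly 2 one-bits:
r=30=11110 popcount=4 -> skip
r=31=11111 popcount=5 -> skip
r=32=100000 popcount=1 -> skip
r=33=100001 popcount=2 -> KEEP
r=34=100010 popcount=2 -> KEEP
r=35=100011 popcount=3 -> skip
r=36=100100 popcount=2 -> KEEP
r=37=100101 popcount=3 -> skip
r=38=100110 popcount=3 -> skip
r=39=100111 popcount=4 -> skip
r=40=101000 popcount=2 -> KEEP
r=41=101001 popcount=3 -> skip
r=42=101010 popcount=3 -> skip
r=43=101011 popcount=4 -> skip
r=44=101100 popcount=3 -> skip
r=45=101101 popcount=4 -> skip
r=46=101110 popcount=4 -> skip
r=47=101111 popcount=5 -> skip
Kept rows: 33 34 36 40

Answer: 33 34 36 40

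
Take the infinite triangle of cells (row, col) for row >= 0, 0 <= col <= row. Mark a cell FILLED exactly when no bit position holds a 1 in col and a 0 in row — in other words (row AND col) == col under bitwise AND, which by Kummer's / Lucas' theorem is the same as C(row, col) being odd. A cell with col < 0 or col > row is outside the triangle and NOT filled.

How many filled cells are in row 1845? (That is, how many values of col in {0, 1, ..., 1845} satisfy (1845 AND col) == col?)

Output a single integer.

1845 in binary = 11100110101
popcount(1845) = number of 1-bits in 11100110101 = 7
A col c satisfies (1845 AND c) == c iff every set bit of c is also set in 1845; each of the 7 set bits of 1845 can independently be on or off in c.
count = 2^7 = 128

Answer: 128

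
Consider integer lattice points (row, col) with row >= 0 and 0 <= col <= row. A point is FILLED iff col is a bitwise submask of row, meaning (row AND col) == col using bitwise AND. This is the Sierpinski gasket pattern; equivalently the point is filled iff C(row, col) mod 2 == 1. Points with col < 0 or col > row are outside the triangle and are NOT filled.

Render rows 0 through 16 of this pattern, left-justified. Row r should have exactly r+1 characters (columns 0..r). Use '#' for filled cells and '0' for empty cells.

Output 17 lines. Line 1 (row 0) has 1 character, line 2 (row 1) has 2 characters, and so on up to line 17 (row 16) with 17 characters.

Answer: #
##
#0#
####
#000#
##00##
#0#0#0#
########
#0000000#
##000000##
#0#00000#0#
####0000####
#000#000#000#
##00##00##00##
#0#0#0#0#0#0#0#
################
#000000000000000#

Derivation:
r0=0: #
r1=1: ##
r2=10: #0#
r3=11: ####
r4=100: #000#
r5=101: ##00##
r6=110: #0#0#0#
r7=111: ########
r8=1000: #0000000#
r9=1001: ##000000##
r10=1010: #0#00000#0#
r11=1011: ####0000####
r12=1100: #000#000#000#
r13=1101: ##00##00##00##
r14=1110: #0#0#0#0#0#0#0#
r15=1111: ################
r16=10000: #000000000000000#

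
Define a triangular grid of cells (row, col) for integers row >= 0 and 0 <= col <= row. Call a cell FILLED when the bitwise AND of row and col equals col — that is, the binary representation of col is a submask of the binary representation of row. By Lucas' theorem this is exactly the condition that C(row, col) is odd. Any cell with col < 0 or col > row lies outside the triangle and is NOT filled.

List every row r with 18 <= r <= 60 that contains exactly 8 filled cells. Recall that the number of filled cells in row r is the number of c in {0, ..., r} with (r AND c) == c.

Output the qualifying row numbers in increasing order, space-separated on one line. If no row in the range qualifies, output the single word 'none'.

Row r has 2^popcount(r) filled cells, so we need popcount(r) = log2(8) = 3.
Scan r = 18..60 and keep those with exactly 3 one-bits:
r=18=10010 popcount=2 -> skip
r=19=10011 popcount=3 -> KEEP
r=20=10100 popcount=2 -> skip
r=21=10101 popcount=3 -> KEEP
r=22=10110 popcount=3 -> KEEP
r=23=10111 popcount=4 -> skip
r=24=11000 popcount=2 -> skip
r=25=11001 popcount=3 -> KEEP
r=26=11010 popcount=3 -> KEEP
r=27=11011 popcount=4 -> skip
r=28=11100 popcount=3 -> KEEP
r=29=11101 popcount=4 -> skip
r=30=11110 popcount=4 -> skip
r=31=11111 popcount=5 -> skip
r=32=100000 popcount=1 -> skip
r=33=100001 popcount=2 -> skip
r=34=100010 popcount=2 -> skip
r=35=100011 popcount=3 -> KEEP
r=36=100100 popcount=2 -> skip
r=37=100101 popcount=3 -> KEEP
r=38=100110 popcount=3 -> KEEP
r=39=100111 popcount=4 -> skip
r=40=101000 popcount=2 -> skip
r=41=101001 popcount=3 -> KEEP
r=42=101010 popcount=3 -> KEEP
r=43=101011 popcount=4 -> skip
r=44=101100 popcount=3 -> KEEP
r=45=101101 popcount=4 -> skip
r=46=101110 popcount=4 -> skip
r=47=101111 popcount=5 -> skip
r=48=110000 popcount=2 -> skip
r=49=110001 popcount=3 -> KEEP
r=50=110010 popcount=3 -> KEEP
r=51=110011 popcount=4 -> skip
r=52=110100 popcount=3 -> KEEP
r=53=110101 popcount=4 -> skip
r=54=110110 popcount=4 -> skip
r=55=110111 popcount=5 -> skip
r=56=111000 popcount=3 -> KEEP
r=57=111001 popcount=4 -> skip
r=58=111010 popcount=4 -> skip
r=59=111011 popcount=5 -> skip
r=60=111100 popcount=4 -> skip
Kept rows: 19 21 22 25 26 28 35 37 38 41 42 44 49 50 52 56

Answer: 19 21 22 25 26 28 35 37 38 41 42 44 49 50 52 56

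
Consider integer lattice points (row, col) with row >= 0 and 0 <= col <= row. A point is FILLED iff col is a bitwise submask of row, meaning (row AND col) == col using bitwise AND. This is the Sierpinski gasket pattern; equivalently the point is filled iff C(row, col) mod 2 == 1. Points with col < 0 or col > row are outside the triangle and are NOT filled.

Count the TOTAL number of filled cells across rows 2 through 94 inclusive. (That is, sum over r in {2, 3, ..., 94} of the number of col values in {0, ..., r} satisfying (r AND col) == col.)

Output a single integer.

Answer: 1148

Derivation:
r2=10 pc1: +2 =2
r3=11 pc2: +4 =6
r4=100 pc1: +2 =8
r5=101 pc2: +4 =12
r6=110 pc2: +4 =16
r7=111 pc3: +8 =24
r8=1000 pc1: +2 =26
r9=1001 pc2: +4 =30
r10=1010 pc2: +4 =34
r11=1011 pc3: +8 =42
r12=1100 pc2: +4 =46
r13=1101 pc3: +8 =54
r14=1110 pc3: +8 =62
r15=1111 pc4: +16 =78
r16=10000 pc1: +2 =80
r17=10001 pc2: +4 =84
r18=10010 pc2: +4 =88
r19=10011 pc3: +8 =96
r20=10100 pc2: +4 =100
r21=10101 pc3: +8 =108
r22=10110 pc3: +8 =116
r23=10111 pc4: +16 =132
r24=11000 pc2: +4 =136
r25=11001 pc3: +8 =144
r26=11010 pc3: +8 =152
r27=11011 pc4: +16 =168
r28=11100 pc3: +8 =176
r29=11101 pc4: +16 =192
r30=11110 pc4: +16 =208
r31=11111 pc5: +32 =240
r32=100000 pc1: +2 =242
r33=100001 pc2: +4 =246
r34=100010 pc2: +4 =250
r35=100011 pc3: +8 =258
r36=100100 pc2: +4 =262
r37=100101 pc3: +8 =270
r38=100110 pc3: +8 =278
r39=100111 pc4: +16 =294
r40=101000 pc2: +4 =298
r41=101001 pc3: +8 =306
r42=101010 pc3: +8 =314
r43=101011 pc4: +16 =330
r44=101100 pc3: +8 =338
r45=101101 pc4: +16 =354
r46=101110 pc4: +16 =370
r47=101111 pc5: +32 =402
r48=110000 pc2: +4 =406
r49=110001 pc3: +8 =414
r50=110010 pc3: +8 =422
r51=110011 pc4: +16 =438
r52=110100 pc3: +8 =446
r53=110101 pc4: +16 =462
r54=110110 pc4: +16 =478
r55=110111 pc5: +32 =510
r56=111000 pc3: +8 =518
r57=111001 pc4: +16 =534
r58=111010 pc4: +16 =550
r59=111011 pc5: +32 =582
r60=111100 pc4: +16 =598
r61=111101 pc5: +32 =630
r62=111110 pc5: +32 =662
r63=111111 pc6: +64 =726
r64=1000000 pc1: +2 =728
r65=1000001 pc2: +4 =732
r66=1000010 pc2: +4 =736
r67=1000011 pc3: +8 =744
r68=1000100 pc2: +4 =748
r69=1000101 pc3: +8 =756
r70=1000110 pc3: +8 =764
r71=1000111 pc4: +16 =780
r72=1001000 pc2: +4 =784
r73=1001001 pc3: +8 =792
r74=1001010 pc3: +8 =800
r75=1001011 pc4: +16 =816
r76=1001100 pc3: +8 =824
r77=1001101 pc4: +16 =840
r78=1001110 pc4: +16 =856
r79=1001111 pc5: +32 =888
r80=1010000 pc2: +4 =892
r81=1010001 pc3: +8 =900
r82=1010010 pc3: +8 =908
r83=1010011 pc4: +16 =924
r84=1010100 pc3: +8 =932
r85=1010101 pc4: +16 =948
r86=1010110 pc4: +16 =964
r87=1010111 pc5: +32 =996
r88=1011000 pc3: +8 =1004
r89=1011001 pc4: +16 =1020
r90=1011010 pc4: +16 =1036
r91=1011011 pc5: +32 =1068
r92=1011100 pc4: +16 =1084
r93=1011101 pc5: +32 =1116
r94=1011110 pc5: +32 =1148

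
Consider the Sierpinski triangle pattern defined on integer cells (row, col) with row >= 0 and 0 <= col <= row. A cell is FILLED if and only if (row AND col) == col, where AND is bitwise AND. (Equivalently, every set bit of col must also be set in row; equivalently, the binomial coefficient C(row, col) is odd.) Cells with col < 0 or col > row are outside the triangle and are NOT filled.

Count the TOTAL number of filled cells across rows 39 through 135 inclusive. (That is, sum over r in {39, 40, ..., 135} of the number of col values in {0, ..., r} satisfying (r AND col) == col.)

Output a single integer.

r39=100111 pc4: +16 =16
r40=101000 pc2: +4 =20
r41=101001 pc3: +8 =28
r42=101010 pc3: +8 =36
r43=101011 pc4: +16 =52
r44=101100 pc3: +8 =60
r45=101101 pc4: +16 =76
r46=101110 pc4: +16 =92
r47=101111 pc5: +32 =124
r48=110000 pc2: +4 =128
r49=110001 pc3: +8 =136
r50=110010 pc3: +8 =144
r51=110011 pc4: +16 =160
r52=110100 pc3: +8 =168
r53=110101 pc4: +16 =184
r54=110110 pc4: +16 =200
r55=110111 pc5: +32 =232
r56=111000 pc3: +8 =240
r57=111001 pc4: +16 =256
r58=111010 pc4: +16 =272
r59=111011 pc5: +32 =304
r60=111100 pc4: +16 =320
r61=111101 pc5: +32 =352
r62=111110 pc5: +32 =384
r63=111111 pc6: +64 =448
r64=1000000 pc1: +2 =450
r65=1000001 pc2: +4 =454
r66=1000010 pc2: +4 =458
r67=1000011 pc3: +8 =466
r68=1000100 pc2: +4 =470
r69=1000101 pc3: +8 =478
r70=1000110 pc3: +8 =486
r71=1000111 pc4: +16 =502
r72=1001000 pc2: +4 =506
r73=1001001 pc3: +8 =514
r74=1001010 pc3: +8 =522
r75=1001011 pc4: +16 =538
r76=1001100 pc3: +8 =546
r77=1001101 pc4: +16 =562
r78=1001110 pc4: +16 =578
r79=1001111 pc5: +32 =610
r80=1010000 pc2: +4 =614
r81=1010001 pc3: +8 =622
r82=1010010 pc3: +8 =630
r83=1010011 pc4: +16 =646
r84=1010100 pc3: +8 =654
r85=1010101 pc4: +16 =670
r86=1010110 pc4: +16 =686
r87=1010111 pc5: +32 =718
r88=1011000 pc3: +8 =726
r89=1011001 pc4: +16 =742
r90=1011010 pc4: +16 =758
r91=1011011 pc5: +32 =790
r92=1011100 pc4: +16 =806
r93=1011101 pc5: +32 =838
r94=1011110 pc5: +32 =870
r95=1011111 pc6: +64 =934
r96=1100000 pc2: +4 =938
r97=1100001 pc3: +8 =946
r98=1100010 pc3: +8 =954
r99=1100011 pc4: +16 =970
r100=1100100 pc3: +8 =978
r101=1100101 pc4: +16 =994
r102=1100110 pc4: +16 =1010
r103=1100111 pc5: +32 =1042
r104=1101000 pc3: +8 =1050
r105=1101001 pc4: +16 =1066
r106=1101010 pc4: +16 =1082
r107=1101011 pc5: +32 =1114
r108=1101100 pc4: +16 =1130
r109=1101101 pc5: +32 =1162
r110=1101110 pc5: +32 =1194
r111=1101111 pc6: +64 =1258
r112=1110000 pc3: +8 =1266
r113=1110001 pc4: +16 =1282
r114=1110010 pc4: +16 =1298
r115=1110011 pc5: +32 =1330
r116=1110100 pc4: +16 =1346
r117=1110101 pc5: +32 =1378
r118=1110110 pc5: +32 =1410
r119=1110111 pc6: +64 =1474
r120=1111000 pc4: +16 =1490
r121=1111001 pc5: +32 =1522
r122=1111010 pc5: +32 =1554
r123=1111011 pc6: +64 =1618
r124=1111100 pc5: +32 =1650
r125=1111101 pc6: +64 =1714
r126=1111110 pc6: +64 =1778
r127=1111111 pc7: +128 =1906
r128=10000000 pc1: +2 =1908
r129=10000001 pc2: +4 =1912
r130=10000010 pc2: +4 =1916
r131=10000011 pc3: +8 =1924
r132=10000100 pc2: +4 =1928
r133=10000101 pc3: +8 =1936
r134=10000110 pc3: +8 =1944
r135=10000111 pc4: +16 =1960

Answer: 1960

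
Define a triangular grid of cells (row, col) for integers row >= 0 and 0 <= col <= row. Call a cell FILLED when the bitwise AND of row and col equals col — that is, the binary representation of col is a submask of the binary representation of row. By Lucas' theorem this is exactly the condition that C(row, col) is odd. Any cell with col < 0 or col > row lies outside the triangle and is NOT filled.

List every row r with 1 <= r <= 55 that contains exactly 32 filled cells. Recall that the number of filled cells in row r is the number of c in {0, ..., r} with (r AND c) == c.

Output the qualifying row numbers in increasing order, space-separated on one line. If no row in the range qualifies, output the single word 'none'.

Row r has 2^popcount(r) filled cells, so we need popcount(r) = log2(32) = 5.
Scan r = 1..55 and keep those with exactly 5 one-bits:
r=1=1 popcount=1 -> skip
r=2=10 popcount=1 -> skip
r=3=11 popcount=2 -> skip
r=4=100 popcount=1 -> skip
r=5=101 popcount=2 -> skip
r=6=110 popcount=2 -> skip
r=7=111 popcount=3 -> skip
r=8=1000 popcount=1 -> skip
r=9=1001 popcount=2 -> skip
r=10=1010 popcount=2 -> skip
r=11=1011 popcount=3 -> skip
r=12=1100 popcount=2 -> skip
r=13=1101 popcount=3 -> skip
r=14=1110 popcount=3 -> skip
r=15=1111 popcount=4 -> skip
r=16=10000 popcount=1 -> skip
r=17=10001 popcount=2 -> skip
r=18=10010 popcount=2 -> skip
r=19=10011 popcount=3 -> skip
r=20=10100 popcount=2 -> skip
r=21=10101 popcount=3 -> skip
r=22=10110 popcount=3 -> skip
r=23=10111 popcount=4 -> skip
r=24=11000 popcount=2 -> skip
r=25=11001 popcount=3 -> skip
r=26=11010 popcount=3 -> skip
r=27=11011 popcount=4 -> skip
r=28=11100 popcount=3 -> skip
r=29=11101 popcount=4 -> skip
r=30=11110 popcount=4 -> skip
r=31=11111 popcount=5 -> KEEP
r=32=100000 popcount=1 -> skip
r=33=100001 popcount=2 -> skip
r=34=100010 popcount=2 -> skip
r=35=100011 popcount=3 -> skip
r=36=100100 popcount=2 -> skip
r=37=100101 popcount=3 -> skip
r=38=100110 popcount=3 -> skip
r=39=100111 popcount=4 -> skip
r=40=101000 popcount=2 -> skip
r=41=101001 popcount=3 -> skip
r=42=101010 popcount=3 -> skip
r=43=101011 popcount=4 -> skip
r=44=101100 popcount=3 -> skip
r=45=101101 popcount=4 -> skip
r=46=101110 popcount=4 -> skip
r=47=101111 popcount=5 -> KEEP
r=48=110000 popcount=2 -> skip
r=49=110001 popcount=3 -> skip
r=50=110010 popcount=3 -> skip
r=51=110011 popcount=4 -> skip
r=52=110100 popcount=3 -> skip
r=53=110101 popcount=4 -> skip
r=54=110110 popcount=4 -> skip
r=55=110111 popcount=5 -> KEEP
Kept rows: 31 47 55

Answer: 31 47 55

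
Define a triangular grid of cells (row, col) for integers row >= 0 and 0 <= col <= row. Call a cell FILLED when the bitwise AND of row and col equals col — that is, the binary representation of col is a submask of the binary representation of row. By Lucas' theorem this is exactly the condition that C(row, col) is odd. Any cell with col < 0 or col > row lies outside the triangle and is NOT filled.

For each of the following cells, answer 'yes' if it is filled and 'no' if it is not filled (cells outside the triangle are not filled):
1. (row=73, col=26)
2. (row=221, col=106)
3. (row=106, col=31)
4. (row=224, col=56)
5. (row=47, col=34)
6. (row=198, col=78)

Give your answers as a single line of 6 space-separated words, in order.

Answer: no no no no yes no

Derivation:
(73,26): row=0b1001001, col=0b11010, row AND col = 0b1000 = 8; 8 != 26 -> empty
(221,106): row=0b11011101, col=0b1101010, row AND col = 0b1001000 = 72; 72 != 106 -> empty
(106,31): row=0b1101010, col=0b11111, row AND col = 0b1010 = 10; 10 != 31 -> empty
(224,56): row=0b11100000, col=0b111000, row AND col = 0b100000 = 32; 32 != 56 -> empty
(47,34): row=0b101111, col=0b100010, row AND col = 0b100010 = 34; 34 == 34 -> filled
(198,78): row=0b11000110, col=0b1001110, row AND col = 0b1000110 = 70; 70 != 78 -> empty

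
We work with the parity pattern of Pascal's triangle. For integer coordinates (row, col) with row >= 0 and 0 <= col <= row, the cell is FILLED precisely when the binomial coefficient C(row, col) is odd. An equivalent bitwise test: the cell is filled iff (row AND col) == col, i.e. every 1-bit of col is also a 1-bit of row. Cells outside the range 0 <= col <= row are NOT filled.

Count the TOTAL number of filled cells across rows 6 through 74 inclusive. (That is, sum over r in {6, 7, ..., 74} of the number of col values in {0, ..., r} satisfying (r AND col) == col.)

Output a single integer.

r6=110 pc2: +4 =4
r7=111 pc3: +8 =12
r8=1000 pc1: +2 =14
r9=1001 pc2: +4 =18
r10=1010 pc2: +4 =22
r11=1011 pc3: +8 =30
r12=1100 pc2: +4 =34
r13=1101 pc3: +8 =42
r14=1110 pc3: +8 =50
r15=1111 pc4: +16 =66
r16=10000 pc1: +2 =68
r17=10001 pc2: +4 =72
r18=10010 pc2: +4 =76
r19=10011 pc3: +8 =84
r20=10100 pc2: +4 =88
r21=10101 pc3: +8 =96
r22=10110 pc3: +8 =104
r23=10111 pc4: +16 =120
r24=11000 pc2: +4 =124
r25=11001 pc3: +8 =132
r26=11010 pc3: +8 =140
r27=11011 pc4: +16 =156
r28=11100 pc3: +8 =164
r29=11101 pc4: +16 =180
r30=11110 pc4: +16 =196
r31=11111 pc5: +32 =228
r32=100000 pc1: +2 =230
r33=100001 pc2: +4 =234
r34=100010 pc2: +4 =238
r35=100011 pc3: +8 =246
r36=100100 pc2: +4 =250
r37=100101 pc3: +8 =258
r38=100110 pc3: +8 =266
r39=100111 pc4: +16 =282
r40=101000 pc2: +4 =286
r41=101001 pc3: +8 =294
r42=101010 pc3: +8 =302
r43=101011 pc4: +16 =318
r44=101100 pc3: +8 =326
r45=101101 pc4: +16 =342
r46=101110 pc4: +16 =358
r47=101111 pc5: +32 =390
r48=110000 pc2: +4 =394
r49=110001 pc3: +8 =402
r50=110010 pc3: +8 =410
r51=110011 pc4: +16 =426
r52=110100 pc3: +8 =434
r53=110101 pc4: +16 =450
r54=110110 pc4: +16 =466
r55=110111 pc5: +32 =498
r56=111000 pc3: +8 =506
r57=111001 pc4: +16 =522
r58=111010 pc4: +16 =538
r59=111011 pc5: +32 =570
r60=111100 pc4: +16 =586
r61=111101 pc5: +32 =618
r62=111110 pc5: +32 =650
r63=111111 pc6: +64 =714
r64=1000000 pc1: +2 =716
r65=1000001 pc2: +4 =720
r66=1000010 pc2: +4 =724
r67=1000011 pc3: +8 =732
r68=1000100 pc2: +4 =736
r69=1000101 pc3: +8 =744
r70=1000110 pc3: +8 =752
r71=1000111 pc4: +16 =768
r72=1001000 pc2: +4 =772
r73=1001001 pc3: +8 =780
r74=1001010 pc3: +8 =788

Answer: 788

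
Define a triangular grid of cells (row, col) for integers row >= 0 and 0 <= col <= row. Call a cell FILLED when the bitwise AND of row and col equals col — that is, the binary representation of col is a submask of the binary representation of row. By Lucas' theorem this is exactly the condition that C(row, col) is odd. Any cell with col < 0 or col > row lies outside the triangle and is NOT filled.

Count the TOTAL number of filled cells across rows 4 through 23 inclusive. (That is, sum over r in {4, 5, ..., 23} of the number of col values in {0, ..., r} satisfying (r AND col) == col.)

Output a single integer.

r4=100 pc1: +2 =2
r5=101 pc2: +4 =6
r6=110 pc2: +4 =10
r7=111 pc3: +8 =18
r8=1000 pc1: +2 =20
r9=1001 pc2: +4 =24
r10=1010 pc2: +4 =28
r11=1011 pc3: +8 =36
r12=1100 pc2: +4 =40
r13=1101 pc3: +8 =48
r14=1110 pc3: +8 =56
r15=1111 pc4: +16 =72
r16=10000 pc1: +2 =74
r17=10001 pc2: +4 =78
r18=10010 pc2: +4 =82
r19=10011 pc3: +8 =90
r20=10100 pc2: +4 =94
r21=10101 pc3: +8 =102
r22=10110 pc3: +8 =110
r23=10111 pc4: +16 =126

Answer: 126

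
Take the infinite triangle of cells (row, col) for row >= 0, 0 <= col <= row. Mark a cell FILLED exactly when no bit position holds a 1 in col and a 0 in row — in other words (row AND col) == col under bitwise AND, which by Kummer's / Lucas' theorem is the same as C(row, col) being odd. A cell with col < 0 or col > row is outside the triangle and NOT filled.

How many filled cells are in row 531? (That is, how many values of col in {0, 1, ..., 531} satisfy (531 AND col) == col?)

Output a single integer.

531 in binary = 1000010011
popcount(531) = number of 1-bits in 1000010011 = 4
A col c satisfies (531 AND c) == c iff every set bit of c is also set in 531; each of the 4 set bits of 531 can independently be on or off in c.
count = 2^4 = 16

Answer: 16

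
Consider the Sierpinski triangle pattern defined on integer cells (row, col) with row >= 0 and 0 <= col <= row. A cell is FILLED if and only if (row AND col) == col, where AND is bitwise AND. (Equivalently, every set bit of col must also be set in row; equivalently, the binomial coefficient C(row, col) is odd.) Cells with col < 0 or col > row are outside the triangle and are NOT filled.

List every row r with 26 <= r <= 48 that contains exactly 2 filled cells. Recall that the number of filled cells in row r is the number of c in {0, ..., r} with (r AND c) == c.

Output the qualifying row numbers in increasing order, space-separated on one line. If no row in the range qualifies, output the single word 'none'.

Row r has 2^popcount(r) filled cells, so we need popcount(r) = log2(2) = 1.
Scan r = 26..48 and keep those with exactly 1 one-bits:
r=26=11010 popcount=3 -> skip
r=27=11011 popcount=4 -> skip
r=28=11100 popcount=3 -> skip
r=29=11101 popcount=4 -> skip
r=30=11110 popcount=4 -> skip
r=31=11111 popcount=5 -> skip
r=32=100000 popcount=1 -> KEEP
r=33=100001 popcount=2 -> skip
r=34=100010 popcount=2 -> skip
r=35=100011 popcount=3 -> skip
r=36=100100 popcount=2 -> skip
r=37=100101 popcount=3 -> skip
r=38=100110 popcount=3 -> skip
r=39=100111 popcount=4 -> skip
r=40=101000 popcount=2 -> skip
r=41=101001 popcount=3 -> skip
r=42=101010 popcount=3 -> skip
r=43=101011 popcount=4 -> skip
r=44=101100 popcount=3 -> skip
r=45=101101 popcount=4 -> skip
r=46=101110 popcount=4 -> skip
r=47=101111 popcount=5 -> skip
r=48=110000 popcount=2 -> skip
Kept rows: 32

Answer: 32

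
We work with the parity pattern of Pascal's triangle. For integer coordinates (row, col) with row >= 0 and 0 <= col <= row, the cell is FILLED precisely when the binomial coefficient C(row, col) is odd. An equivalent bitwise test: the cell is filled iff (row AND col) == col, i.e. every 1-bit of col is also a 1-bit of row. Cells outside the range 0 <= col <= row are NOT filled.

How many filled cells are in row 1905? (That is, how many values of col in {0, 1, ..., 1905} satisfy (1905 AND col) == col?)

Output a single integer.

Answer: 128

Derivation:
1905 in binary = 11101110001
popcount(1905) = number of 1-bits in 11101110001 = 7
A col c satisfies (1905 AND c) == c iff every set bit of c is also set in 1905; each of the 7 set bits of 1905 can independently be on or off in c.
count = 2^7 = 128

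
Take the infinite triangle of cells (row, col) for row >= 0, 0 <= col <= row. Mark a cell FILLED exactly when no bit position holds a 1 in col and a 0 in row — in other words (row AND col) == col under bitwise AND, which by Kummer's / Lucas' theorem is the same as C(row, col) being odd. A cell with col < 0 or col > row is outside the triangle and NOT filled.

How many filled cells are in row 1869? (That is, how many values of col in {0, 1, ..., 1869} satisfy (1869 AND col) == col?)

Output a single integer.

1869 in binary = 11101001101
popcount(1869) = number of 1-bits in 11101001101 = 7
A col c satisfies (1869 AND c) == c iff every set bit of c is also set in 1869; each of the 7 set bits of 1869 can independently be on or off in c.
count = 2^7 = 128

Answer: 128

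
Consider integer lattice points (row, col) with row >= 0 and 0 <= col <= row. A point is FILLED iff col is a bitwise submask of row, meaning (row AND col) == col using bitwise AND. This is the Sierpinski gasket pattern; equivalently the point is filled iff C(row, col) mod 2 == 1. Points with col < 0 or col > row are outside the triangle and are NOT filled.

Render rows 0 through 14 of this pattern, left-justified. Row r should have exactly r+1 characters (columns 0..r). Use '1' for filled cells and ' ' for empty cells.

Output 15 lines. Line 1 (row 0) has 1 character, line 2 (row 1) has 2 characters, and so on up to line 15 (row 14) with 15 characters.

Answer: 1
11
1 1
1111
1   1
11  11
1 1 1 1
11111111
1       1
11      11
1 1     1 1
1111    1111
1   1   1   1
11  11  11  11
1 1 1 1 1 1 1 1

Derivation:
r0=0: 1
r1=1: 11
r2=10: 1 1
r3=11: 1111
r4=100: 1   1
r5=101: 11  11
r6=110: 1 1 1 1
r7=111: 11111111
r8=1000: 1       1
r9=1001: 11      11
r10=1010: 1 1     1 1
r11=1011: 1111    1111
r12=1100: 1   1   1   1
r13=1101: 11  11  11  11
r14=1110: 1 1 1 1 1 1 1 1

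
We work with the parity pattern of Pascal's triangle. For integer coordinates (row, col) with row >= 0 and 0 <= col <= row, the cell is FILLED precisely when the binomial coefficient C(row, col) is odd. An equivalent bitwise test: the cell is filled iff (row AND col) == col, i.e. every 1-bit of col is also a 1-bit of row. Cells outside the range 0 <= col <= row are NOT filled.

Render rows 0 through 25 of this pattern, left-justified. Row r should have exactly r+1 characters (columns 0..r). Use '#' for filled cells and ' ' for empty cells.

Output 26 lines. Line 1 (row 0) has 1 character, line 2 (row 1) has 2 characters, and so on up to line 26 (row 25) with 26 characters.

r0=0: #
r1=1: ##
r2=10: # #
r3=11: ####
r4=100: #   #
r5=101: ##  ##
r6=110: # # # #
r7=111: ########
r8=1000: #       #
r9=1001: ##      ##
r10=1010: # #     # #
r11=1011: ####    ####
r12=1100: #   #   #   #
r13=1101: ##  ##  ##  ##
r14=1110: # # # # # # # #
r15=1111: ################
r16=10000: #               #
r17=10001: ##              ##
r18=10010: # #             # #
r19=10011: ####            ####
r20=10100: #   #           #   #
r21=10101: ##  ##          ##  ##
r22=10110: # # # #         # # # #
r23=10111: ########        ########
r24=11000: #       #       #       #
r25=11001: ##      ##      ##      ##

Answer: #
##
# #
####
#   #
##  ##
# # # #
########
#       #
##      ##
# #     # #
####    ####
#   #   #   #
##  ##  ##  ##
# # # # # # # #
################
#               #
##              ##
# #             # #
####            ####
#   #           #   #
##  ##          ##  ##
# # # #         # # # #
########        ########
#       #       #       #
##      ##      ##      ##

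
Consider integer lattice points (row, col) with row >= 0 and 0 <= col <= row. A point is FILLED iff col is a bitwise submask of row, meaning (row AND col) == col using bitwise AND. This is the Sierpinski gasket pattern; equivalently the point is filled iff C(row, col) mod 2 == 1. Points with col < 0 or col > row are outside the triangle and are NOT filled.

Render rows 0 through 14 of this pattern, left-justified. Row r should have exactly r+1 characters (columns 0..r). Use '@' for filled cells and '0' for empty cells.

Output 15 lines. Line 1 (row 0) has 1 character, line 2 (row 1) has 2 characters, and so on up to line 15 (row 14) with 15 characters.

Answer: @
@@
@0@
@@@@
@000@
@@00@@
@0@0@0@
@@@@@@@@
@0000000@
@@000000@@
@0@00000@0@
@@@@0000@@@@
@000@000@000@
@@00@@00@@00@@
@0@0@0@0@0@0@0@

Derivation:
r0=0: @
r1=1: @@
r2=10: @0@
r3=11: @@@@
r4=100: @000@
r5=101: @@00@@
r6=110: @0@0@0@
r7=111: @@@@@@@@
r8=1000: @0000000@
r9=1001: @@000000@@
r10=1010: @0@00000@0@
r11=1011: @@@@0000@@@@
r12=1100: @000@000@000@
r13=1101: @@00@@00@@00@@
r14=1110: @0@0@0@0@0@0@0@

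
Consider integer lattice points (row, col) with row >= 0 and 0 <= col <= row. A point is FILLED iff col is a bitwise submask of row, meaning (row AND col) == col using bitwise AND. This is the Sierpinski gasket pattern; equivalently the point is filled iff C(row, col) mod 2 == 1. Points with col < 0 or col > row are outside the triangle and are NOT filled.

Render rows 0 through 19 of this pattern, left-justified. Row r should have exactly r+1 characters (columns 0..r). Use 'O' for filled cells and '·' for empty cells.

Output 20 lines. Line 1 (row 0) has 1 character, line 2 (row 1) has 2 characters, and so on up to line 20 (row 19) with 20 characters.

Answer: O
OO
O·O
OOOO
O···O
OO··OO
O·O·O·O
OOOOOOOO
O·······O
OO······OO
O·O·····O·O
OOOO····OOOO
O···O···O···O
OO··OO··OO··OO
O·O·O·O·O·O·O·O
OOOOOOOOOOOOOOOO
O···············O
OO··············OO
O·O·············O·O
OOOO············OOOO

Derivation:
r0=0: O
r1=1: OO
r2=10: O·O
r3=11: OOOO
r4=100: O···O
r5=101: OO··OO
r6=110: O·O·O·O
r7=111: OOOOOOOO
r8=1000: O·······O
r9=1001: OO······OO
r10=1010: O·O·····O·O
r11=1011: OOOO····OOOO
r12=1100: O···O···O···O
r13=1101: OO··OO··OO··OO
r14=1110: O·O·O·O·O·O·O·O
r15=1111: OOOOOOOOOOOOOOOO
r16=10000: O···············O
r17=10001: OO··············OO
r18=10010: O·O·············O·O
r19=10011: OOOO············OOOO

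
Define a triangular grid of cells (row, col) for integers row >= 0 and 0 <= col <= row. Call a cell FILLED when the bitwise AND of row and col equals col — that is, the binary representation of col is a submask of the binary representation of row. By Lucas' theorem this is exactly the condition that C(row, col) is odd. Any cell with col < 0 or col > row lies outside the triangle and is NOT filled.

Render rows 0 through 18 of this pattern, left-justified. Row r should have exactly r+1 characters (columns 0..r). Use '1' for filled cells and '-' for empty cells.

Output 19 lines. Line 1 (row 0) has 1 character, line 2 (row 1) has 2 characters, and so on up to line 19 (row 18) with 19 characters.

Answer: 1
11
1-1
1111
1---1
11--11
1-1-1-1
11111111
1-------1
11------11
1-1-----1-1
1111----1111
1---1---1---1
11--11--11--11
1-1-1-1-1-1-1-1
1111111111111111
1---------------1
11--------------11
1-1-------------1-1

Derivation:
r0=0: 1
r1=1: 11
r2=10: 1-1
r3=11: 1111
r4=100: 1---1
r5=101: 11--11
r6=110: 1-1-1-1
r7=111: 11111111
r8=1000: 1-------1
r9=1001: 11------11
r10=1010: 1-1-----1-1
r11=1011: 1111----1111
r12=1100: 1---1---1---1
r13=1101: 11--11--11--11
r14=1110: 1-1-1-1-1-1-1-1
r15=1111: 1111111111111111
r16=10000: 1---------------1
r17=10001: 11--------------11
r18=10010: 1-1-------------1-1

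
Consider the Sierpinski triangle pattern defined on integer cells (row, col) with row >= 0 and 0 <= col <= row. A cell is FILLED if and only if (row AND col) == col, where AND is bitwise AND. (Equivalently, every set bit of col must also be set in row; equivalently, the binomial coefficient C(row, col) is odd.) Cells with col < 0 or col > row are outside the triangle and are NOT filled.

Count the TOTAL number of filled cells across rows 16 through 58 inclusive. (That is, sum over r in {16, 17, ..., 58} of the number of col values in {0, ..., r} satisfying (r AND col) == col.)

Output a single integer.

Answer: 472

Derivation:
r16=10000 pc1: +2 =2
r17=10001 pc2: +4 =6
r18=10010 pc2: +4 =10
r19=10011 pc3: +8 =18
r20=10100 pc2: +4 =22
r21=10101 pc3: +8 =30
r22=10110 pc3: +8 =38
r23=10111 pc4: +16 =54
r24=11000 pc2: +4 =58
r25=11001 pc3: +8 =66
r26=11010 pc3: +8 =74
r27=11011 pc4: +16 =90
r28=11100 pc3: +8 =98
r29=11101 pc4: +16 =114
r30=11110 pc4: +16 =130
r31=11111 pc5: +32 =162
r32=100000 pc1: +2 =164
r33=100001 pc2: +4 =168
r34=100010 pc2: +4 =172
r35=100011 pc3: +8 =180
r36=100100 pc2: +4 =184
r37=100101 pc3: +8 =192
r38=100110 pc3: +8 =200
r39=100111 pc4: +16 =216
r40=101000 pc2: +4 =220
r41=101001 pc3: +8 =228
r42=101010 pc3: +8 =236
r43=101011 pc4: +16 =252
r44=101100 pc3: +8 =260
r45=101101 pc4: +16 =276
r46=101110 pc4: +16 =292
r47=101111 pc5: +32 =324
r48=110000 pc2: +4 =328
r49=110001 pc3: +8 =336
r50=110010 pc3: +8 =344
r51=110011 pc4: +16 =360
r52=110100 pc3: +8 =368
r53=110101 pc4: +16 =384
r54=110110 pc4: +16 =400
r55=110111 pc5: +32 =432
r56=111000 pc3: +8 =440
r57=111001 pc4: +16 =456
r58=111010 pc4: +16 =472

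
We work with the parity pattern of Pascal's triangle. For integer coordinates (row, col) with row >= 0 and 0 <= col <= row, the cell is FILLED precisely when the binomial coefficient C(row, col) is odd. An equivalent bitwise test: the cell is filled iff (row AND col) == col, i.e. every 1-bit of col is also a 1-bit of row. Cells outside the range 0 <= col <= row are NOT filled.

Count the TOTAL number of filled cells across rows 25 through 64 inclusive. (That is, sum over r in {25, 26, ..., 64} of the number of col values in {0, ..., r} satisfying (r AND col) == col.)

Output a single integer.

r25=11001 pc3: +8 =8
r26=11010 pc3: +8 =16
r27=11011 pc4: +16 =32
r28=11100 pc3: +8 =40
r29=11101 pc4: +16 =56
r30=11110 pc4: +16 =72
r31=11111 pc5: +32 =104
r32=100000 pc1: +2 =106
r33=100001 pc2: +4 =110
r34=100010 pc2: +4 =114
r35=100011 pc3: +8 =122
r36=100100 pc2: +4 =126
r37=100101 pc3: +8 =134
r38=100110 pc3: +8 =142
r39=100111 pc4: +16 =158
r40=101000 pc2: +4 =162
r41=101001 pc3: +8 =170
r42=101010 pc3: +8 =178
r43=101011 pc4: +16 =194
r44=101100 pc3: +8 =202
r45=101101 pc4: +16 =218
r46=101110 pc4: +16 =234
r47=101111 pc5: +32 =266
r48=110000 pc2: +4 =270
r49=110001 pc3: +8 =278
r50=110010 pc3: +8 =286
r51=110011 pc4: +16 =302
r52=110100 pc3: +8 =310
r53=110101 pc4: +16 =326
r54=110110 pc4: +16 =342
r55=110111 pc5: +32 =374
r56=111000 pc3: +8 =382
r57=111001 pc4: +16 =398
r58=111010 pc4: +16 =414
r59=111011 pc5: +32 =446
r60=111100 pc4: +16 =462
r61=111101 pc5: +32 =494
r62=111110 pc5: +32 =526
r63=111111 pc6: +64 =590
r64=1000000 pc1: +2 =592

Answer: 592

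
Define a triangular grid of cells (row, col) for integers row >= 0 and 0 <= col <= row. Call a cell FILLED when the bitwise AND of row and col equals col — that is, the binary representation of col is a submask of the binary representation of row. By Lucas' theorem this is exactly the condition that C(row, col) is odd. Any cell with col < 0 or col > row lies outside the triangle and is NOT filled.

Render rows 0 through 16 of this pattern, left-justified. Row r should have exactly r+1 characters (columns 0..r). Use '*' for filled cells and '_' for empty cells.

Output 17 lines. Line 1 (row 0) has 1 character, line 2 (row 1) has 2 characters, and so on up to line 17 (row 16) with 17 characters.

Answer: *
**
*_*
****
*___*
**__**
*_*_*_*
********
*_______*
**______**
*_*_____*_*
****____****
*___*___*___*
**__**__**__**
*_*_*_*_*_*_*_*
****************
*_______________*

Derivation:
r0=0: *
r1=1: **
r2=10: *_*
r3=11: ****
r4=100: *___*
r5=101: **__**
r6=110: *_*_*_*
r7=111: ********
r8=1000: *_______*
r9=1001: **______**
r10=1010: *_*_____*_*
r11=1011: ****____****
r12=1100: *___*___*___*
r13=1101: **__**__**__**
r14=1110: *_*_*_*_*_*_*_*
r15=1111: ****************
r16=10000: *_______________*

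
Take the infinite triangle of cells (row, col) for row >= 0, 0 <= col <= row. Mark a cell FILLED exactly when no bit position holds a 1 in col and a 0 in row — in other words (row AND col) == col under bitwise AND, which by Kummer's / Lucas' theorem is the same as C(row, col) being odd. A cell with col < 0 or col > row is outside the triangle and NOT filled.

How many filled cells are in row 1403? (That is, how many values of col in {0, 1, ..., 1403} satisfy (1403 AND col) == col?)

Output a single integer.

1403 in binary = 10101111011
popcount(1403) = number of 1-bits in 10101111011 = 8
A col c satisfies (1403 AND c) == c iff every set bit of c is also set in 1403; each of the 8 set bits of 1403 can independently be on or off in c.
count = 2^8 = 256

Answer: 256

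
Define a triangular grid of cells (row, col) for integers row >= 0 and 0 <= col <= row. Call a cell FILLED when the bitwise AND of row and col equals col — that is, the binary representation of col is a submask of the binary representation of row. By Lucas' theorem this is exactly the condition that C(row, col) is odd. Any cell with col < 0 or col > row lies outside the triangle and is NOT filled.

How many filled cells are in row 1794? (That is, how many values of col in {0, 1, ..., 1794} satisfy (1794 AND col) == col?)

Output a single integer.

1794 in binary = 11100000010
popcount(1794) = number of 1-bits in 11100000010 = 4
A col c satisfies (1794 AND c) == c iff every set bit of c is also set in 1794; each of the 4 set bits of 1794 can independently be on or off in c.
count = 2^4 = 16

Answer: 16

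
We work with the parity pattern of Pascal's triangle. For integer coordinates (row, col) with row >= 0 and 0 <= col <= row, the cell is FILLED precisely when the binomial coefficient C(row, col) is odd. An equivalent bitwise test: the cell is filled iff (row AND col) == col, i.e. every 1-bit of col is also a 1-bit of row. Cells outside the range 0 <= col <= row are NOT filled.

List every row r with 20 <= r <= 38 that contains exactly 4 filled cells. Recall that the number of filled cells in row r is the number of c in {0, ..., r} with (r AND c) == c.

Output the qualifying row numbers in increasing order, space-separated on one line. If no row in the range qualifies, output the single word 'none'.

Answer: 20 24 33 34 36

Derivation:
Row r has 2^popcount(r) filled cells, so we need popcount(r) = log2(4) = 2.
Scan r = 20..38 and keep those with exactly 2 one-bits:
r=20=10100 popcount=2 -> KEEP
r=21=10101 popcount=3 -> skip
r=22=10110 popcount=3 -> skip
r=23=10111 popcount=4 -> skip
r=24=11000 popcount=2 -> KEEP
r=25=11001 popcount=3 -> skip
r=26=11010 popcount=3 -> skip
r=27=11011 popcount=4 -> skip
r=28=11100 popcount=3 -> skip
r=29=11101 popcount=4 -> skip
r=30=11110 popcount=4 -> skip
r=31=11111 popcount=5 -> skip
r=32=100000 popcount=1 -> skip
r=33=100001 popcount=2 -> KEEP
r=34=100010 popcount=2 -> KEEP
r=35=100011 popcount=3 -> skip
r=36=100100 popcount=2 -> KEEP
r=37=100101 popcount=3 -> skip
r=38=100110 popcount=3 -> skip
Kept rows: 20 24 33 34 36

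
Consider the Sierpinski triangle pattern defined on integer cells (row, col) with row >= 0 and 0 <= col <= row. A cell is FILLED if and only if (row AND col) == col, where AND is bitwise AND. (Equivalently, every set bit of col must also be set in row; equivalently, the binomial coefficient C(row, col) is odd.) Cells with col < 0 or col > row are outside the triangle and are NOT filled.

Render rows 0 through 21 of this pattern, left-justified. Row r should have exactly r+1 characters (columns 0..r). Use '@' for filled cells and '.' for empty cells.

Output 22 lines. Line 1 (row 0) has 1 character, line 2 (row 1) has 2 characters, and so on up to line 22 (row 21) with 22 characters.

Answer: @
@@
@.@
@@@@
@...@
@@..@@
@.@.@.@
@@@@@@@@
@.......@
@@......@@
@.@.....@.@
@@@@....@@@@
@...@...@...@
@@..@@..@@..@@
@.@.@.@.@.@.@.@
@@@@@@@@@@@@@@@@
@...............@
@@..............@@
@.@.............@.@
@@@@............@@@@
@...@...........@...@
@@..@@..........@@..@@

Derivation:
r0=0: @
r1=1: @@
r2=10: @.@
r3=11: @@@@
r4=100: @...@
r5=101: @@..@@
r6=110: @.@.@.@
r7=111: @@@@@@@@
r8=1000: @.......@
r9=1001: @@......@@
r10=1010: @.@.....@.@
r11=1011: @@@@....@@@@
r12=1100: @...@...@...@
r13=1101: @@..@@..@@..@@
r14=1110: @.@.@.@.@.@.@.@
r15=1111: @@@@@@@@@@@@@@@@
r16=10000: @...............@
r17=10001: @@..............@@
r18=10010: @.@.............@.@
r19=10011: @@@@............@@@@
r20=10100: @...@...........@...@
r21=10101: @@..@@..........@@..@@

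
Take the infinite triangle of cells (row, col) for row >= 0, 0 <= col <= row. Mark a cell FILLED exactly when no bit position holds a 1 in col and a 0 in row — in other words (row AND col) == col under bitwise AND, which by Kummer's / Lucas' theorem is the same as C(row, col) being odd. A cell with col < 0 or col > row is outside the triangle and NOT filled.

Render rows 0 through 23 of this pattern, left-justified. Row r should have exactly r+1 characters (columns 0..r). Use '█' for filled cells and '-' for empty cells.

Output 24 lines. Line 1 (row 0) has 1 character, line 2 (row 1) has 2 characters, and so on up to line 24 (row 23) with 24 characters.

Answer: █
██
█-█
████
█---█
██--██
█-█-█-█
████████
█-------█
██------██
█-█-----█-█
████----████
█---█---█---█
██--██--██--██
█-█-█-█-█-█-█-█
████████████████
█---------------█
██--------------██
█-█-------------█-█
████------------████
█---█-----------█---█
██--██----------██--██
█-█-█-█---------█-█-█-█
████████--------████████

Derivation:
r0=0: █
r1=1: ██
r2=10: █-█
r3=11: ████
r4=100: █---█
r5=101: ██--██
r6=110: █-█-█-█
r7=111: ████████
r8=1000: █-------█
r9=1001: ██------██
r10=1010: █-█-----█-█
r11=1011: ████----████
r12=1100: █---█---█---█
r13=1101: ██--██--██--██
r14=1110: █-█-█-█-█-█-█-█
r15=1111: ████████████████
r16=10000: █---------------█
r17=10001: ██--------------██
r18=10010: █-█-------------█-█
r19=10011: ████------------████
r20=10100: █---█-----------█---█
r21=10101: ██--██----------██--██
r22=10110: █-█-█-█---------█-█-█-█
r23=10111: ████████--------████████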